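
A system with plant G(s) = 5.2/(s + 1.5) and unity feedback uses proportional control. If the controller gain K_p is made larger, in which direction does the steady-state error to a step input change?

e_ss = 1/(1 + K_p·G(0)); a larger K_p raises the denominator, so e_ss decreases.

decrease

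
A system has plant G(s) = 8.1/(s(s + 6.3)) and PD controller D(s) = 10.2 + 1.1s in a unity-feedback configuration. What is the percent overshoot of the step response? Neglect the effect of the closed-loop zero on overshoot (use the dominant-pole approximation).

0.824%

Forward path: (10.2 + 1.1s)·8.1/(s(s+6.3)). The closed-loop characteristic equation is s² + (6.3 + 8.1·1.1)s + 8.1·10.2 = 0.
That is s² + 15.21s + 82.62 = 0, so ω_n = 9.09 rad/s and ζ = 15.21/(2·9.09) = 0.8367.
%OS = 100·exp(−πζ/√(1−ζ²)) = 0.824%.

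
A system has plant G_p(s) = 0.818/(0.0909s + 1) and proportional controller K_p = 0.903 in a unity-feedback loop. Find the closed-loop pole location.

s = -19.13

Closed loop: T(s) = K_p·G_p/(1+K_p·G_p) = 0.7387/(0.0909s + 1 + 0.7387), with pole at s = −(1 + 0.7387)/0.0909 = −19.13.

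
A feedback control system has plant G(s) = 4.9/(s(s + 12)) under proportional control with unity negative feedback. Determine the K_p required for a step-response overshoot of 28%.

From %OS = 100·exp(−πζ/√(1−ζ²)) = 28%, ζ = −ln(0.28)/√(π²+ln²(0.28)) = 0.3755.
Characteristic equation s² + 12s + 4.9K_p = 0 gives ζ = 12/(2√(4.9K_p)).
Setting ζ = 0.3755: √(4.9K_p) = 12/(2·0.3755) = 15.98, so K_p = 255.3/4.9 = 52.1.

K_p = 52.1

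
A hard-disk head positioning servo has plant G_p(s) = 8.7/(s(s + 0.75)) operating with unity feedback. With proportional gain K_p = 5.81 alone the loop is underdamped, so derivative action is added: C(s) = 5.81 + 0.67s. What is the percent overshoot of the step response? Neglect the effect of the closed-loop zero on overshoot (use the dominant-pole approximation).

19.4%

Forward path: (5.81 + 0.67s)·8.7/(s(s+0.75)). The closed-loop characteristic equation is s² + (0.75 + 8.7·0.67)s + 8.7·5.81 = 0.
That is s² + 6.579s + 50.55 = 0, so ω_n = 7.11 rad/s and ζ = 6.579/(2·7.11) = 0.4627.
%OS = 100·exp(−πζ/√(1−ζ²)) = 19.4%.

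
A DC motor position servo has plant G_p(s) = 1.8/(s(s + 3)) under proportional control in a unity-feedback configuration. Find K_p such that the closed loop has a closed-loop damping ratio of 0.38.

Closed-loop characteristic equation: s² + 3s + K_p·1.8 = 0.
So ω_n = √(1.8K_p) and 2ζω_n = 3, giving ζ = 3/(2√(1.8K_p)).
Setting ζ = 0.38: √(1.8K_p) = 3/(2·0.38) = 3.947, so K_p = 15.58/1.8 = 8.66.

K_p = 8.66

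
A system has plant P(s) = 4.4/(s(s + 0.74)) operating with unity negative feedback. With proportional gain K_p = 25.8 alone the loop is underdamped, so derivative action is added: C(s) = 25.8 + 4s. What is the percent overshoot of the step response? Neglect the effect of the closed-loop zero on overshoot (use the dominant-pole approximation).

0.494%

Forward path: (25.8 + 4s)·4.4/(s(s+0.74)). The closed-loop characteristic equation is s² + (0.74 + 4.4·4)s + 4.4·25.8 = 0.
That is s² + 18.34s + 113.5 = 0, so ω_n = 10.65 rad/s and ζ = 18.34/(2·10.65) = 0.8607.
%OS = 100·exp(−πζ/√(1−ζ²)) = 0.494%.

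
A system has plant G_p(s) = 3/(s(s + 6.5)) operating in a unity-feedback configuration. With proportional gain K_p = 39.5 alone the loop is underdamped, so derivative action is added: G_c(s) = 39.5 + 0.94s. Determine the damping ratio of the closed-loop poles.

ζ = 0.428

Forward path: (39.5 + 0.94s)·3/(s(s+6.5)). The closed-loop characteristic equation is s² + (6.5 + 3·0.94)s + 3·39.5 = 0.
That is s² + 9.32s + 118.5 = 0, so ω_n = 10.89 rad/s and ζ = 9.32/(2·10.89) = 0.4281.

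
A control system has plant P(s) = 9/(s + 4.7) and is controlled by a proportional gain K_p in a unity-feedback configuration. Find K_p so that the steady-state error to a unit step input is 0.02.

K_p = 25.6

For a type-0 loop with proportional control, e_ss = 1/(1 + K_p·P(0)).
P(0) = 1.915. Require 1/(1 + K_p·1.915) = 0.02, so 1 + 1.915·K_p = 50.
K_p = (50 − 1)/1.915 = 25.6.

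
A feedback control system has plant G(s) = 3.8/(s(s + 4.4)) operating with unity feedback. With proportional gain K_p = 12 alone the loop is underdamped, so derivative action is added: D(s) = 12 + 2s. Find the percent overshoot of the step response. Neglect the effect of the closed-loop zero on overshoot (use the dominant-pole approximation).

0.228%

Forward path: (12 + 2s)·3.8/(s(s+4.4)). The closed-loop characteristic equation is s² + (4.4 + 3.8·2)s + 3.8·12 = 0.
That is s² + 12s + 45.6 = 0, so ω_n = 6.753 rad/s and ζ = 12/(2·6.753) = 0.8885.
%OS = 100·exp(−πζ/√(1−ζ²)) = 0.228%.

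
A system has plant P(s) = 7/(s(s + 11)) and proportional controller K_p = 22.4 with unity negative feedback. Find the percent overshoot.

21.5%

Closed-loop characteristic equation: s² + 11s + 156.8 = 0, so ω_n = 12.52 rad/s and ζ = 11/(2·12.52) = 0.4392.
%OS = 100·exp(−πζ/√(1−ζ²)) = 100·exp(−π·0.4392/√0.8071) = 21.5%.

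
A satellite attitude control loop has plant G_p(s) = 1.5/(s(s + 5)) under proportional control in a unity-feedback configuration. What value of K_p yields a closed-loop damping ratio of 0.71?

Closed-loop characteristic equation: s² + 5s + K_p·1.5 = 0.
So ω_n = √(1.5K_p) and 2ζω_n = 5, giving ζ = 5/(2√(1.5K_p)).
Setting ζ = 0.71: √(1.5K_p) = 5/(2·0.71) = 3.521, so K_p = 12.4/1.5 = 8.27.

K_p = 8.27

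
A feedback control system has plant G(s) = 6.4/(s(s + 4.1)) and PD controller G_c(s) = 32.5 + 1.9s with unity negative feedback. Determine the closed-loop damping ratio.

Forward path: (32.5 + 1.9s)·6.4/(s(s+4.1)). The closed-loop characteristic equation is s² + (4.1 + 6.4·1.9)s + 6.4·32.5 = 0.
That is s² + 16.26s + 208 = 0, so ω_n = 14.42 rad/s and ζ = 16.26/(2·14.42) = 0.5637.

ζ = 0.564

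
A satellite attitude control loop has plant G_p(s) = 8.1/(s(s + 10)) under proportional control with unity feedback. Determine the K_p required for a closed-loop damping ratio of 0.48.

K_p = 13.4

Closed-loop characteristic equation: s² + 10s + K_p·8.1 = 0.
So ω_n = √(8.1K_p) and 2ζω_n = 10, giving ζ = 10/(2√(8.1K_p)).
Setting ζ = 0.48: √(8.1K_p) = 10/(2·0.48) = 10.42, so K_p = 108.5/8.1 = 13.4.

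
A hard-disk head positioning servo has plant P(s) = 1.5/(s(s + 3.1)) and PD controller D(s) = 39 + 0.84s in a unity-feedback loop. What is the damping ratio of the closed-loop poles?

ζ = 0.285

Forward path: (39 + 0.84s)·1.5/(s(s+3.1)). The closed-loop characteristic equation is s² + (3.1 + 1.5·0.84)s + 1.5·39 = 0.
That is s² + 4.36s + 58.5 = 0, so ω_n = 7.649 rad/s and ζ = 4.36/(2·7.649) = 0.285.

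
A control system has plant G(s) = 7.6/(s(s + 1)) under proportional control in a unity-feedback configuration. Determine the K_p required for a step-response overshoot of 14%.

K_p = 0.117

From %OS = 100·exp(−πζ/√(1−ζ²)) = 14%, ζ = −ln(0.14)/√(π²+ln²(0.14)) = 0.5305.
Characteristic equation s² + 1s + 7.6K_p = 0 gives ζ = 1/(2√(7.6K_p)).
Setting ζ = 0.5305: √(7.6K_p) = 1/(2·0.5305) = 0.9425, so K_p = 0.8883/7.6 = 0.117.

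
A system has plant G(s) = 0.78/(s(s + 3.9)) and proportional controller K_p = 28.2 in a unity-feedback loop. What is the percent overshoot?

23.8%

From 1 + K_pG(s) = 0: s² + 3.9s + 22 = 0 ⇒ ω_n = 4.69, ζ = 0.4158.
%OS = 100·exp(−πζ/√(1−ζ²)) = 100·exp(−π·0.4158/√0.8271) = 23.8%.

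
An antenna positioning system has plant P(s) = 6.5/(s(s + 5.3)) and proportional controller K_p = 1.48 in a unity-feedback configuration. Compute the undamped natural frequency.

1 + K_p·P(s) = 0 gives s² + 5.3s + 9.62 = 0.
Matching s² + 2ζω_n s + ω_n²: ω_n = √9.62 = 3.102 rad/s and 2ζω_n = 5.3, so ζ = 5.3/(2·3.102) = 0.854.

ω_n = 3.1 rad/s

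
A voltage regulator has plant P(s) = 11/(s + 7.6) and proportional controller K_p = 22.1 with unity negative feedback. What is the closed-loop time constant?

τ = 0.00399 s

Closed-loop transfer function: T(s) = K_p·P(s)/(1 + K_p·P(s)) = 243.1/(s + 7.6 + 243.1) = 243.1/(s + 250.7).
Time constant τ = 1/250.7 = 0.00399 s.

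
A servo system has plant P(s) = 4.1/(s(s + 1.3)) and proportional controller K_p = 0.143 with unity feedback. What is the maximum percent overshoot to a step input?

From 1 + K_pP(s) = 0: s² + 1.3s + 0.5863 = 0 ⇒ ω_n = 0.7657, ζ = 0.8489.
%OS = 100·exp(−πζ/√(1−ζ²)) = 100·exp(−π·0.8489/√0.2794) = 0.644%.

0.644%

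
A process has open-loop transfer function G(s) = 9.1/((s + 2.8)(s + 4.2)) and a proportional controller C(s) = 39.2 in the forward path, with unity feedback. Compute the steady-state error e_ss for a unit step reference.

The loop is type 0. Static position error constant K_pos = C(0)·G(0) = 39.2·0.7738 = 30.33.
Steady-state error to a unit step: e_ss = 1/(1+K_pos) = 1/31.33 = 0.0319.

0.0319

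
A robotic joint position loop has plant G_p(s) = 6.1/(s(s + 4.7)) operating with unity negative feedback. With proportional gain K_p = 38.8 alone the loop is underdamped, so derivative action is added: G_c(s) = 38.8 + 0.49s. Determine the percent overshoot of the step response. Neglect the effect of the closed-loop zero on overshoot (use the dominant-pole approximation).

Forward path: (38.8 + 0.49s)·6.1/(s(s+4.7)). The closed-loop characteristic equation is s² + (4.7 + 6.1·0.49)s + 6.1·38.8 = 0.
That is s² + 7.689s + 236.7 = 0, so ω_n = 15.38 rad/s and ζ = 7.689/(2·15.38) = 0.2499.
%OS = 100·exp(−πζ/√(1−ζ²)) = 44.5%.

44.5%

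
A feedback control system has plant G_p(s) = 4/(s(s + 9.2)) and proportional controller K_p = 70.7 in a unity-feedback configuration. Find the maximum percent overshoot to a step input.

The closed-loop denominator s² + 9.2s + 282.8 gives ω_n = √282.8 = 16.82 and ζ = 9.2/(2ω_n) = 0.2735.
%OS = 100·exp(−πζ/√(1−ζ²)) = 100·exp(−π·0.2735/√0.9252) = 40.9%.

40.9%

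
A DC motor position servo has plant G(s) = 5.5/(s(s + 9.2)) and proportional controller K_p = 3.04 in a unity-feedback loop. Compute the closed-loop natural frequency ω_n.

1 + K_p·G(s) = 0 gives s² + 9.2s + 16.72 = 0.
Matching s² + 2ζω_n s + ω_n²: ω_n = √16.72 = 4.089 rad/s and 2ζω_n = 9.2, so ζ = 9.2/(2·4.089) = 1.12.

ω_n = 4.09 rad/s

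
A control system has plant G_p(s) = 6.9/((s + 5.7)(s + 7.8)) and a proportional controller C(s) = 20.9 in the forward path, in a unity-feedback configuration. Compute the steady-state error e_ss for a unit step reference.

0.236

The loop is type 0. Static position error constant K_pos = C(0)·G_p(0) = 20.9·0.1552 = 3.244.
Steady-state error to a unit step: e_ss = 1/(1+K_pos) = 1/4.244 = 0.236.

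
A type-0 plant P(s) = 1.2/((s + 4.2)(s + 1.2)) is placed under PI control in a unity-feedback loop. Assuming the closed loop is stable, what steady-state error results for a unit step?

The PI controller's integrator makes the forward path type 1, so e_ss to a step is zero.

0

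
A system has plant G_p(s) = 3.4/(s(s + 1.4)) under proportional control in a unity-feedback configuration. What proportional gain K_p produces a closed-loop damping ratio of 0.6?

K_p = 0.4

Closed-loop characteristic equation: s² + 1.4s + K_p·3.4 = 0.
So ω_n = √(3.4K_p) and 2ζω_n = 1.4, giving ζ = 1.4/(2√(3.4K_p)).
Setting ζ = 0.6: √(3.4K_p) = 1.4/(2·0.6) = 1.167, so K_p = 1.361/3.4 = 0.4.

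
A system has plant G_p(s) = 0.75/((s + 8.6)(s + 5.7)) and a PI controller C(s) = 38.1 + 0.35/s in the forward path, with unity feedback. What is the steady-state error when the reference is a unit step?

The open loop C(s)G_p(s) has a pole at the origin (type 1), so the static position error constant is infinite and e_ss = 1/(1+∞) = 0.

0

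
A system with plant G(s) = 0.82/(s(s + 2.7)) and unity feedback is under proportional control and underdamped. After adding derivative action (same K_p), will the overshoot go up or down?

The derivative term adds K·K_d to the s-coefficient of the characteristic equation, raising 2ζω_n while ω_n is unchanged; ζ increases, so overshoot decreases.

decrease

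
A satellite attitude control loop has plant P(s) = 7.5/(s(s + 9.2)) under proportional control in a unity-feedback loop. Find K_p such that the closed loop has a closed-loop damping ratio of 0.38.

K_p = 19.5

Closed-loop characteristic equation: s² + 9.2s + K_p·7.5 = 0.
So ω_n = √(7.5K_p) and 2ζω_n = 9.2, giving ζ = 9.2/(2√(7.5K_p)).
Setting ζ = 0.38: √(7.5K_p) = 9.2/(2·0.38) = 12.11, so K_p = 146.5/7.5 = 19.5.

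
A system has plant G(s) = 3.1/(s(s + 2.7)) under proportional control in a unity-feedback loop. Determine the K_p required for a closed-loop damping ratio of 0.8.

K_p = 0.919

Closed-loop characteristic equation: s² + 2.7s + K_p·3.1 = 0.
So ω_n = √(3.1K_p) and 2ζω_n = 2.7, giving ζ = 2.7/(2√(3.1K_p)).
Setting ζ = 0.8: √(3.1K_p) = 2.7/(2·0.8) = 1.688, so K_p = 2.848/3.1 = 0.919.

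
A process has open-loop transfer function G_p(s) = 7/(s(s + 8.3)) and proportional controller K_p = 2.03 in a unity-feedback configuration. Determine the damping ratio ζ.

ζ = 1.1

With unity feedback the closed-loop characteristic equation is s² + 8.3s + 2.03·7 = s² + 8.3s + 14.21 = 0.
Matching s² + 2ζω_n s + ω_n²: ω_n = √14.21 = 3.77 rad/s and 2ζω_n = 8.3, so ζ = 8.3/(2·3.77) = 1.1.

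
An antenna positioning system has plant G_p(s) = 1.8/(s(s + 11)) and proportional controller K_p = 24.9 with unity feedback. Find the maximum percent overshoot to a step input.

From 1 + K_pG_p(s) = 0: s² + 11s + 44.82 = 0 ⇒ ω_n = 6.695, ζ = 0.8215.
%OS = 100·exp(−πζ/√(1−ζ²)) = 100·exp(−π·0.8215/√0.3251) = 1.08%.

1.08%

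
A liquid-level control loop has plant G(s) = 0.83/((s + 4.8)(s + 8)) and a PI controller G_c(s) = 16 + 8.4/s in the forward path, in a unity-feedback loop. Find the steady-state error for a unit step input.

The open loop G_c(s)G(s) has a pole at the origin (type 1), so the static position error constant is infinite and e_ss = 1/(1+∞) = 0.

0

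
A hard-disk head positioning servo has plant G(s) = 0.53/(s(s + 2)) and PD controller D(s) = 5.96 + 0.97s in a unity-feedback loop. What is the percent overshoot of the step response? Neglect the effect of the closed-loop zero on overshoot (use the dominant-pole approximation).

Forward path: (5.96 + 0.97s)·0.53/(s(s+2)). The closed-loop characteristic equation is s² + (2 + 0.53·0.97)s + 0.53·5.96 = 0.
That is s² + 2.514s + 3.159 = 0, so ω_n = 1.777 rad/s and ζ = 2.514/(2·1.777) = 0.7073.
%OS = 100·exp(−πζ/√(1−ζ²)) = 4.31%.

4.31%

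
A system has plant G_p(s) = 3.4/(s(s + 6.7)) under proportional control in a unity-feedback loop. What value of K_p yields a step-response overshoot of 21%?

K_p = 16.7

From %OS = 100·exp(−πζ/√(1−ζ²)) = 21%, ζ = −ln(0.21)/√(π²+ln²(0.21)) = 0.4449.
Characteristic equation s² + 6.7s + 3.4K_p = 0 gives ζ = 6.7/(2√(3.4K_p)).
Setting ζ = 0.4449: √(3.4K_p) = 6.7/(2·0.4449) = 7.53, so K_p = 56.7/3.4 = 16.7.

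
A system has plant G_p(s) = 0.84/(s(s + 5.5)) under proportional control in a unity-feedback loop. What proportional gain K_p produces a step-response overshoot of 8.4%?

From %OS = 100·exp(−πζ/√(1−ζ²)) = 8.4%, ζ = −ln(0.084)/√(π²+ln²(0.084)) = 0.6191.
Characteristic equation s² + 5.5s + 0.84K_p = 0 gives ζ = 5.5/(2√(0.84K_p)).
Setting ζ = 0.6191: √(0.84K_p) = 5.5/(2·0.6191) = 4.442, so K_p = 19.73/0.84 = 23.5.

K_p = 23.5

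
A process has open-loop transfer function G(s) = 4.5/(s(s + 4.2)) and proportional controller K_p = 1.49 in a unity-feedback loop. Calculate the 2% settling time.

T_s ≈ 1.9 s

From 1 + K_pG(s) = 0: s² + 4.2s + 6.705 = 0 ⇒ ω_n = 2.589, ζ = 0.811.
2% settling time T_s ≈ 4/(ζω_n) = 4/2.1 = 1.9 s.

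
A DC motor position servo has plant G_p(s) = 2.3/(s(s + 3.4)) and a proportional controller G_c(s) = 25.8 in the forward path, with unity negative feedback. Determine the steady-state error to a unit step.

0

The open loop G_c(s)G_p(s) has a pole at the origin (type 1), so the static position error constant is infinite and e_ss = 1/(1+∞) = 0.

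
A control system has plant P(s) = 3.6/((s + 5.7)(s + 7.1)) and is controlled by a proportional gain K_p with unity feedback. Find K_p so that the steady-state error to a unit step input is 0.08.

For a type-0 loop with proportional control, e_ss = 1/(1 + K_p·P(0)).
P(0) = 0.08895. Require 1/(1 + K_p·0.08895) = 0.08, so 1 + 0.08895·K_p = 12.5.
K_p = (12.5 − 1)/0.08895 = 129.

K_p = 129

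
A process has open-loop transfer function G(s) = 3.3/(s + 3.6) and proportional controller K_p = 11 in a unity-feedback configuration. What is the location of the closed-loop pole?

Closed-loop transfer function: T(s) = K_p·G(s)/(1 + K_p·G(s)) = 36.3/(s + 3.6 + 36.3) = 36.3/(s + 39.9).
The closed-loop pole is at s = −39.9.

s = -39.9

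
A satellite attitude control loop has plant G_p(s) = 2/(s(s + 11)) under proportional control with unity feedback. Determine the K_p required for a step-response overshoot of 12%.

K_p = 48.3

From %OS = 100·exp(−πζ/√(1−ζ²)) = 12%, ζ = −ln(0.12)/√(π²+ln²(0.12)) = 0.5594.
Characteristic equation s² + 11s + 2K_p = 0 gives ζ = 11/(2√(2K_p)).
Setting ζ = 0.5594: √(2K_p) = 11/(2·0.5594) = 9.832, so K_p = 96.66/2 = 48.3.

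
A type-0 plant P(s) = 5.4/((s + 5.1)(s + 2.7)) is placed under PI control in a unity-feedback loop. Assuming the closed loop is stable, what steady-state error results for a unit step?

0

The PI controller's integrator makes the forward path type 1, so e_ss to a step is zero.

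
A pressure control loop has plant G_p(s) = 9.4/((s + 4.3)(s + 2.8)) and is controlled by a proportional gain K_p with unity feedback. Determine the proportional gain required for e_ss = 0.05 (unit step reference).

K_p = 24.3

Steady-state error for a unit step on this type-0 loop is 1/(1 + K_p·G_p(0)).
G_p(0) = 0.7807. Require 1/(1 + K_p·0.7807) = 0.05, so 1 + 0.7807·K_p = 20.
K_p = (20 − 1)/0.7807 = 24.3.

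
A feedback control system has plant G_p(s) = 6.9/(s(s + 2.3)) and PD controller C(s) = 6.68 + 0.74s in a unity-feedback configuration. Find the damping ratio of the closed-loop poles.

Forward path: (6.68 + 0.74s)·6.9/(s(s+2.3)). The closed-loop characteristic equation is s² + (2.3 + 6.9·0.74)s + 6.9·6.68 = 0.
That is s² + 7.406s + 46.09 = 0, so ω_n = 6.789 rad/s and ζ = 7.406/(2·6.789) = 0.5454.

ζ = 0.545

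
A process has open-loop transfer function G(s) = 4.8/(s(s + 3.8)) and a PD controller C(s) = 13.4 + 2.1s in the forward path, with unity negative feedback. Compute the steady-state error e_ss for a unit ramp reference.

The loop has one pole at the origin (type 1). Velocity error constant K_v = lim_{s→0} s·C(s)G(s) = 13.4·4.8/3.8 = 16.93.
Steady-state error to a unit ramp: e_ss = 1/K_v = 0.0591.

0.0591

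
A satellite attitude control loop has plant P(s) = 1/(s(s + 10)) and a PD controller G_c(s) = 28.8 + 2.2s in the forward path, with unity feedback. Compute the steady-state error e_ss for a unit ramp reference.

0.347

The loop has one pole at the origin (type 1). Velocity error constant K_v = lim_{s→0} s·G_c(s)P(s) = 28.8·1/10 = 2.88.
Steady-state error to a unit ramp: e_ss = 1/K_v = 0.347.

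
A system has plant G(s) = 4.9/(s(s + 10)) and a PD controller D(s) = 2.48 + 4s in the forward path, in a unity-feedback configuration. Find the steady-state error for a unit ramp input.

The loop has one pole at the origin (type 1). Velocity error constant K_v = lim_{s→0} s·D(s)G(s) = 2.48·4.9/10 = 1.215.
Steady-state error to a unit ramp: e_ss = 1/K_v = 0.823.

0.823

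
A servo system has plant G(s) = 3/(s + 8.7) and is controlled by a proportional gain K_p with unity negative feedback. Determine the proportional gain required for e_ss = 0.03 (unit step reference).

The loop is type 0, so e_ss(step) = 1/(1 + K_pos) with K_pos = K_p·G(0).
G(0) = 0.3448. Require 1/(1 + K_p·0.3448) = 0.03, so 1 + 0.3448·K_p = 33.33.
K_p = (33.33 − 1)/0.3448 = 93.8.

K_p = 93.8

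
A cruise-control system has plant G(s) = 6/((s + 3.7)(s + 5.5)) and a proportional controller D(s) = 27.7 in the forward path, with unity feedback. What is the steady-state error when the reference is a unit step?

The loop is type 0. Static position error constant K_pos = D(0)·G(0) = 27.7·0.2948 = 8.167.
Steady-state error to a unit step: e_ss = 1/(1+K_pos) = 1/9.167 = 0.109.

0.109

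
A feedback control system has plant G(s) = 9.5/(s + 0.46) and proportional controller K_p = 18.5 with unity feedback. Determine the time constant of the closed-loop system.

Closed-loop transfer function: T(s) = K_p·G(s)/(1 + K_p·G(s)) = 175.8/(s + 0.46 + 175.8) = 175.8/(s + 176.2).
Time constant τ = 1/176.2 = 0.00568 s.

τ = 0.00568 s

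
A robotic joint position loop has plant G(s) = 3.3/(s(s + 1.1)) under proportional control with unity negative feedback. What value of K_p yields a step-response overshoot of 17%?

From %OS = 100·exp(−πζ/√(1−ζ²)) = 17%, ζ = −ln(0.17)/√(π²+ln²(0.17)) = 0.4913.
Characteristic equation s² + 1.1s + 3.3K_p = 0 gives ζ = 1.1/(2√(3.3K_p)).
Setting ζ = 0.4913: √(3.3K_p) = 1.1/(2·0.4913) = 1.12, so K_p = 1.253/3.3 = 0.38.

K_p = 0.38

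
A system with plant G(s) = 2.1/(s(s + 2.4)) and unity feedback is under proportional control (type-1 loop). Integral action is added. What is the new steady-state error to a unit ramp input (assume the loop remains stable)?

The integrator raises the loop to type 2, so K_v → ∞ and e_ss to a ramp is zero.

0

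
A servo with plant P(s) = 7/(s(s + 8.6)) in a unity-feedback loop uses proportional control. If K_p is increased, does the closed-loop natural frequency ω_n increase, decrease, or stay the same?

ω_n = √(7·K_p), which grows with K_p.

increase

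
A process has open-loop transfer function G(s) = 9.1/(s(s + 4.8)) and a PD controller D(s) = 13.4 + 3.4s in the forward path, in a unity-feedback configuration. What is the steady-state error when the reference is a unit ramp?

The loop has one pole at the origin (type 1). Velocity error constant K_v = lim_{s→0} s·D(s)G(s) = 13.4·9.1/4.8 = 25.4.
Steady-state error to a unit ramp: e_ss = 1/K_v = 0.0394.

0.0394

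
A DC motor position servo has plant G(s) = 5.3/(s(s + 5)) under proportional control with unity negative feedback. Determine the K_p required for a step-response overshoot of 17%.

K_p = 4.89

From %OS = 100·exp(−πζ/√(1−ζ²)) = 17%, ζ = −ln(0.17)/√(π²+ln²(0.17)) = 0.4913.
Characteristic equation s² + 5s + 5.3K_p = 0 gives ζ = 5/(2√(5.3K_p)).
Setting ζ = 0.4913: √(5.3K_p) = 5/(2·0.4913) = 5.089, so K_p = 25.9/5.3 = 4.89.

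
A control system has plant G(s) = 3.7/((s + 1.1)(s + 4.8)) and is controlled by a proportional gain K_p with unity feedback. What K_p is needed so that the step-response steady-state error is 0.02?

For a type-0 loop with proportional control, e_ss = 1/(1 + K_p·G(0)).
G(0) = 0.7008. Require 1/(1 + K_p·0.7008) = 0.02, so 1 + 0.7008·K_p = 50.
K_p = (50 − 1)/0.7008 = 69.9.

K_p = 69.9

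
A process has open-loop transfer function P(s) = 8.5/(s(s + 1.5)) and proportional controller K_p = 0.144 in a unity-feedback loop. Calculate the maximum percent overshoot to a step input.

5.52%

From 1 + K_pP(s) = 0: s² + 1.5s + 1.224 = 0 ⇒ ω_n = 1.106, ζ = 0.6779.
%OS = 100·exp(−πζ/√(1−ζ²)) = 100·exp(−π·0.6779/√0.5404) = 5.52%.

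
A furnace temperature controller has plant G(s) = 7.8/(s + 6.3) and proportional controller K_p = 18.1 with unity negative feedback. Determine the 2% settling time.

Closed-loop transfer function: T(s) = K_p·G(s)/(1 + K_p·G(s)) = 141.2/(s + 6.3 + 141.2) = 141.2/(s + 147.5).
Time constant τ = 1/147.5 = 0.006781 s, so the 2% settling time is about 4τ = 0.0271 s.

T_s ≈ 0.0271 s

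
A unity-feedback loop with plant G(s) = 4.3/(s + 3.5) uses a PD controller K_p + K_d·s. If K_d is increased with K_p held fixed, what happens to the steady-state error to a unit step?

K_d affects only the transient (the s-coefficient); the DC loop gain, and hence e_ss, depends only on K_p.

unchanged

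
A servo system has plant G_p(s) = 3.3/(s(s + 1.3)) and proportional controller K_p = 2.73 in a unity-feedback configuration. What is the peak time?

Closed-loop characteristic equation: s² + 1.3s + 9.009 = 0, so ω_n = 3.001 rad/s and ζ = 1.3/(2·3.001) = 0.2166.
Damped frequency ω_d = ω_n√(1−ζ²) = 2.93 rad/s, so peak time T_p = π/ω_d = 1.07 s.

T_p = 1.07 s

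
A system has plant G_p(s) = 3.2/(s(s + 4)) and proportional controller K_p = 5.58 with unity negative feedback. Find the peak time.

The closed-loop denominator s² + 4s + 17.86 gives ω_n = √17.86 = 4.226 and ζ = 4/(2ω_n) = 0.4733.
Damped frequency ω_d = ω_n√(1−ζ²) = 3.722 rad/s, so peak time T_p = π/ω_d = 0.844 s.

T_p = 0.844 s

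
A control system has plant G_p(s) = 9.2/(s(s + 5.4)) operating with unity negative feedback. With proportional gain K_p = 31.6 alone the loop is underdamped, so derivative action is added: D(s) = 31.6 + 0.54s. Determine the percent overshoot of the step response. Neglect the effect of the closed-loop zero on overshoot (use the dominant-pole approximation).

Forward path: (31.6 + 0.54s)·9.2/(s(s+5.4)). The closed-loop characteristic equation is s² + (5.4 + 9.2·0.54)s + 9.2·31.6 = 0.
That is s² + 10.37s + 290.7 = 0, so ω_n = 17.05 rad/s and ζ = 10.37/(2·17.05) = 0.304.
%OS = 100·exp(−πζ/√(1−ζ²)) = 36.7%.

36.7%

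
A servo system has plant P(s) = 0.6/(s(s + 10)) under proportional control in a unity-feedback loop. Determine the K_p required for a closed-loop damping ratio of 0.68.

K_p = 90.1

Closed-loop characteristic equation: s² + 10s + K_p·0.6 = 0.
So ω_n = √(0.6K_p) and 2ζω_n = 10, giving ζ = 10/(2√(0.6K_p)).
Setting ζ = 0.68: √(0.6K_p) = 10/(2·0.68) = 7.353, so K_p = 54.07/0.6 = 90.1.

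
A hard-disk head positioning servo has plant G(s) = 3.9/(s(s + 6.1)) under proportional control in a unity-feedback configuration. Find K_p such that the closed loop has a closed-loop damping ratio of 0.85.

K_p = 3.3

Closed-loop characteristic equation: s² + 6.1s + K_p·3.9 = 0.
So ω_n = √(3.9K_p) and 2ζω_n = 6.1, giving ζ = 6.1/(2√(3.9K_p)).
Setting ζ = 0.85: √(3.9K_p) = 6.1/(2·0.85) = 3.588, so K_p = 12.88/3.9 = 3.3.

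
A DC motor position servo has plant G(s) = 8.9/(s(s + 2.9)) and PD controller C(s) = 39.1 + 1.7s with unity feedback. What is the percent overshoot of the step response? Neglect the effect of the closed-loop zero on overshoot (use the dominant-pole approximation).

Forward path: (39.1 + 1.7s)·8.9/(s(s+2.9)). The closed-loop characteristic equation is s² + (2.9 + 8.9·1.7)s + 8.9·39.1 = 0.
That is s² + 18.03s + 348 = 0, so ω_n = 18.65 rad/s and ζ = 18.03/(2·18.65) = 0.4833.
%OS = 100·exp(−πζ/√(1−ζ²)) = 17.7%.

17.7%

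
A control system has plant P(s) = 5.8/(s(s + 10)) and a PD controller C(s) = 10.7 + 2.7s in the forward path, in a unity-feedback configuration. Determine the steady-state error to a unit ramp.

The loop has one pole at the origin (type 1). Velocity error constant K_v = lim_{s→0} s·C(s)P(s) = 10.7·5.8/10 = 6.206.
Steady-state error to a unit ramp: e_ss = 1/K_v = 0.161.

0.161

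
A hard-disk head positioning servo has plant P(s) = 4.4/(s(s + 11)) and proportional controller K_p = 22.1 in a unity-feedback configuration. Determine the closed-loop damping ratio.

ζ = 0.558

The closed-loop denominator is s(s+11) + 22.1·4.4 = s² + 11s + 97.24.
So ω_n² = 97.24 ⇒ ω_n = 9.861 rad/s, and ζ = 11/(2ω_n) = 0.558.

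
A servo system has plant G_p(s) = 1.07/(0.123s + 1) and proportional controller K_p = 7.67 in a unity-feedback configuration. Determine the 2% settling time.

Closed loop: T(s) = K_p·G_p/(1+K_p·G_p) = 8.207/(0.123s + 1 + 8.207), with pole at s = −(1 + 8.207)/0.123 = −74.85.
τ = 1/74.85 = 0.01336 s, so 2% settling time ≈ 4τ = 0.0534 s.

T_s ≈ 0.0534 s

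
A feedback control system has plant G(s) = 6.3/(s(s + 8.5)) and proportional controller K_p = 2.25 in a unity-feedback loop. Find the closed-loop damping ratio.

1 + K_p·G(s) = 0 gives s² + 8.5s + 14.17 = 0.
So ω_n² = 14.17 ⇒ ω_n = 3.765 rad/s, and ζ = 8.5/(2ω_n) = 1.13.

ζ = 1.13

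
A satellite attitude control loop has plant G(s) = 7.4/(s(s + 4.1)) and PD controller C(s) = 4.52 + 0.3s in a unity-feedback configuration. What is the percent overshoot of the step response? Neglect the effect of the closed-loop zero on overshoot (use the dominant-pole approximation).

Forward path: (4.52 + 0.3s)·7.4/(s(s+4.1)). The closed-loop characteristic equation is s² + (4.1 + 7.4·0.3)s + 7.4·4.52 = 0.
That is s² + 6.32s + 33.45 = 0, so ω_n = 5.783 rad/s and ζ = 6.32/(2·5.783) = 0.5464.
%OS = 100·exp(−πζ/√(1−ζ²)) = 12.9%.

12.9%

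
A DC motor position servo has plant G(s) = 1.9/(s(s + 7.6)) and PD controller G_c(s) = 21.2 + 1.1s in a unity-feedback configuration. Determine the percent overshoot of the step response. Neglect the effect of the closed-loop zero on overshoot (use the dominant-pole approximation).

2.44%

Forward path: (21.2 + 1.1s)·1.9/(s(s+7.6)). The closed-loop characteristic equation is s² + (7.6 + 1.9·1.1)s + 1.9·21.2 = 0.
That is s² + 9.69s + 40.28 = 0, so ω_n = 6.347 rad/s and ζ = 9.69/(2·6.347) = 0.7634.
%OS = 100·exp(−πζ/√(1−ζ²)) = 2.44%.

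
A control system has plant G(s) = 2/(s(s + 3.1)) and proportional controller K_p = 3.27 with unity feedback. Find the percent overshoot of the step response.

9.13%

From 1 + K_pG(s) = 0: s² + 3.1s + 6.54 = 0 ⇒ ω_n = 2.557, ζ = 0.6061.
%OS = 100·exp(−πζ/√(1−ζ²)) = 100·exp(−π·0.6061/√0.6326) = 9.13%.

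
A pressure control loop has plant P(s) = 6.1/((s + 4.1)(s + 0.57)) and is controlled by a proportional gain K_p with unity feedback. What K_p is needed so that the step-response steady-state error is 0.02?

The loop is type 0, so e_ss(step) = 1/(1 + K_pos) with K_pos = K_p·P(0).
P(0) = 2.61. Require 1/(1 + K_p·2.61) = 0.02, so 1 + 2.61·K_p = 50.
K_p = (50 − 1)/2.61 = 18.8.

K_p = 18.8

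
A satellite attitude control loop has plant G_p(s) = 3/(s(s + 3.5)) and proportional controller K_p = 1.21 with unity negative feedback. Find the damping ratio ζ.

The closed-loop denominator is s(s+3.5) + 1.21·3 = s² + 3.5s + 3.63.
Matching s² + 2ζω_n s + ω_n²: ω_n = √3.63 = 1.905 rad/s and 2ζω_n = 3.5, so ζ = 3.5/(2·1.905) = 0.919.

ζ = 0.919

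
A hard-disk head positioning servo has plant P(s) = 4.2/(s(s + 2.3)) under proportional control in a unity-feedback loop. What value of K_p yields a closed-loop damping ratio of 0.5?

Closed-loop characteristic equation: s² + 2.3s + K_p·4.2 = 0.
So ω_n = √(4.2K_p) and 2ζω_n = 2.3, giving ζ = 2.3/(2√(4.2K_p)).
Setting ζ = 0.5: √(4.2K_p) = 2.3/(2·0.5) = 2.3, so K_p = 5.29/4.2 = 1.26.

K_p = 1.26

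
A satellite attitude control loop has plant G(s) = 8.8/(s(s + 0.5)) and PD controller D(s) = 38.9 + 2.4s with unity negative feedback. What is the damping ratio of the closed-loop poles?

Forward path: (38.9 + 2.4s)·8.8/(s(s+0.5)). The closed-loop characteristic equation is s² + (0.5 + 8.8·2.4)s + 8.8·38.9 = 0.
That is s² + 21.62s + 342.3 = 0, so ω_n = 18.5 rad/s and ζ = 21.62/(2·18.5) = 0.5843.

ζ = 0.584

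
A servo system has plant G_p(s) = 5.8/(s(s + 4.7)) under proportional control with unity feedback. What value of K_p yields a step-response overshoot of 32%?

K_p = 8.19

From %OS = 100·exp(−πζ/√(1−ζ²)) = 32%, ζ = −ln(0.32)/√(π²+ln²(0.32)) = 0.341.
Characteristic equation s² + 4.7s + 5.8K_p = 0 gives ζ = 4.7/(2√(5.8K_p)).
Setting ζ = 0.341: √(5.8K_p) = 4.7/(2·0.341) = 6.892, so K_p = 47.5/5.8 = 8.19.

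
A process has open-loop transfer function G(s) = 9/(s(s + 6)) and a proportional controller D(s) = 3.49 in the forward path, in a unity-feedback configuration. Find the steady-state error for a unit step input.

0

The open loop D(s)G(s) has a pole at the origin (type 1), so the static position error constant is infinite and e_ss = 1/(1+∞) = 0.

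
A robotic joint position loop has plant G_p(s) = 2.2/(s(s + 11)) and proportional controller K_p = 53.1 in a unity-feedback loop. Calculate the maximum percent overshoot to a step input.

The closed-loop denominator s² + 11s + 116.8 gives ω_n = √116.8 = 10.81 and ζ = 11/(2ω_n) = 0.5089.
%OS = 100·exp(−πζ/√(1−ζ²)) = 100·exp(−π·0.5089/√0.7411) = 15.6%.

15.6%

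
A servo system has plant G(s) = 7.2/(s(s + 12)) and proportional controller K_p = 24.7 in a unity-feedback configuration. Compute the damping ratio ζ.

ζ = 0.45

1 + K_p·G(s) = 0 gives s² + 12s + 177.8 = 0.
Matching s² + 2ζω_n s + ω_n²: ω_n = √177.8 = 13.34 rad/s and 2ζω_n = 12, so ζ = 12/(2·13.34) = 0.45.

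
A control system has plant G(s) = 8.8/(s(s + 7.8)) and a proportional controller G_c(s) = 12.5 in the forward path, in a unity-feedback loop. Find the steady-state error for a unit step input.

0

The open loop G_c(s)G(s) has a pole at the origin (type 1), so the static position error constant is infinite and e_ss = 1/(1+∞) = 0.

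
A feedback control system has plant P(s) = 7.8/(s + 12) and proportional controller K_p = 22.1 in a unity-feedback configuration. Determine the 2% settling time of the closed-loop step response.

T_s ≈ 0.0217 s

Closed-loop transfer function: T(s) = K_p·P(s)/(1 + K_p·P(s)) = 172.4/(s + 12 + 172.4) = 172.4/(s + 184.4).
Time constant τ = 1/184.4 = 0.005424 s, so the 2% settling time is about 4τ = 0.0217 s.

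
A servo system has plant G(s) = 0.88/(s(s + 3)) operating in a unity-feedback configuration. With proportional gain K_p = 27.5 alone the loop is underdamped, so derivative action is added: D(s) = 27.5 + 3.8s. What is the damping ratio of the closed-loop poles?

Forward path: (27.5 + 3.8s)·0.88/(s(s+3)). The closed-loop characteristic equation is s² + (3 + 0.88·3.8)s + 0.88·27.5 = 0.
That is s² + 6.344s + 24.2 = 0, so ω_n = 4.919 rad/s and ζ = 6.344/(2·4.919) = 0.6448.

ζ = 0.645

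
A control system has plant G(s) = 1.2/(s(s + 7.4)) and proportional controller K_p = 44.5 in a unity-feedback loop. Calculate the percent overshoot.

The closed-loop denominator s² + 7.4s + 53.4 gives ω_n = √53.4 = 7.308 and ζ = 7.4/(2ω_n) = 0.5063.
%OS = 100·exp(−πζ/√(1−ζ²)) = 100·exp(−π·0.5063/√0.7436) = 15.8%.

15.8%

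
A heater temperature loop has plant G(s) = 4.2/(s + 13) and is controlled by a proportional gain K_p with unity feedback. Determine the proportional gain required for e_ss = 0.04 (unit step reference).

Steady-state error for a unit step on this type-0 loop is 1/(1 + K_p·G(0)).
G(0) = 0.3231. Require 1/(1 + K_p·0.3231) = 0.04, so 1 + 0.3231·K_p = 25.
K_p = (25 − 1)/0.3231 = 74.3.

K_p = 74.3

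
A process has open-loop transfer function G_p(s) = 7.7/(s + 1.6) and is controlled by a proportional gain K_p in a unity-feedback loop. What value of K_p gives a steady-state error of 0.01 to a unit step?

K_p = 20.6

Steady-state error for a unit step on this type-0 loop is 1/(1 + K_p·G_p(0)).
G_p(0) = 4.812. Require 1/(1 + K_p·4.812) = 0.01, so 1 + 4.812·K_p = 100.
K_p = (100 − 1)/4.812 = 20.6.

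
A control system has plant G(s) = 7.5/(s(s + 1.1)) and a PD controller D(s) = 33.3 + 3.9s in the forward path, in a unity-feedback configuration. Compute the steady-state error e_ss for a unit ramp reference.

0.0044

The loop has one pole at the origin (type 1). Velocity error constant K_v = lim_{s→0} s·D(s)G(s) = 33.3·7.5/1.1 = 227.
Steady-state error to a unit ramp: e_ss = 1/K_v = 0.0044.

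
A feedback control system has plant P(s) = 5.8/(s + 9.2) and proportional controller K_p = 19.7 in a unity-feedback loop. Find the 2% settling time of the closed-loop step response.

T_s ≈ 0.0324 s

Closed-loop transfer function: T(s) = K_p·P(s)/(1 + K_p·P(s)) = 114.3/(s + 9.2 + 114.3) = 114.3/(s + 123.5).
Time constant τ = 1/123.5 = 0.0081 s, so the 2% settling time is about 4τ = 0.0324 s.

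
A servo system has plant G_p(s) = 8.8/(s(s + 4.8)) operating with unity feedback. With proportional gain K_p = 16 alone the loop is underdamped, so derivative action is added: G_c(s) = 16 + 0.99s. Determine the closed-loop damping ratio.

ζ = 0.569

Forward path: (16 + 0.99s)·8.8/(s(s+4.8)). The closed-loop characteristic equation is s² + (4.8 + 8.8·0.99)s + 8.8·16 = 0.
That is s² + 13.51s + 140.8 = 0, so ω_n = 11.87 rad/s and ζ = 13.51/(2·11.87) = 0.5694.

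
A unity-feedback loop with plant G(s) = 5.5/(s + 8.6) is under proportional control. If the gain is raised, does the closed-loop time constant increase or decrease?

decrease

The closed-loop bandwidth 8.6+K_p·5.5 grows with K_p, so τ shrinks.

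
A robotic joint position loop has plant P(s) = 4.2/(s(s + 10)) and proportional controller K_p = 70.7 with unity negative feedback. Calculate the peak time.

From 1 + K_pP(s) = 0: s² + 10s + 296.9 = 0 ⇒ ω_n = 17.23, ζ = 0.2902.
Damped frequency ω_d = ω_n√(1−ζ²) = 16.49 rad/s, so peak time T_p = π/ω_d = 0.191 s.

T_p = 0.191 s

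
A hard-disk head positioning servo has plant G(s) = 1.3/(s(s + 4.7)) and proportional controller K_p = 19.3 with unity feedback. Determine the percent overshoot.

The closed-loop denominator s² + 4.7s + 25.09 gives ω_n = √25.09 = 5.009 and ζ = 4.7/(2ω_n) = 0.4692.
%OS = 100·exp(−πζ/√(1−ζ²)) = 100·exp(−π·0.4692/√0.7799) = 18.8%.

18.8%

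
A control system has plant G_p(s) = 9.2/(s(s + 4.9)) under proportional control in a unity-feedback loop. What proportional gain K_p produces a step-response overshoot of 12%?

K_p = 2.08

From %OS = 100·exp(−πζ/√(1−ζ²)) = 12%, ζ = −ln(0.12)/√(π²+ln²(0.12)) = 0.5594.
Characteristic equation s² + 4.9s + 9.2K_p = 0 gives ζ = 4.9/(2√(9.2K_p)).
Setting ζ = 0.5594: √(9.2K_p) = 4.9/(2·0.5594) = 4.38, so K_p = 19.18/9.2 = 2.08.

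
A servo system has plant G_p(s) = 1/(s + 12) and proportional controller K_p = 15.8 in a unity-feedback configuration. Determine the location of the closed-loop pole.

Closed-loop transfer function: T(s) = K_p·G_p(s)/(1 + K_p·G_p(s)) = 15.8/(s + 12 + 15.8) = 15.8/(s + 27.8).
The closed-loop pole is at s = −27.8.

s = -27.8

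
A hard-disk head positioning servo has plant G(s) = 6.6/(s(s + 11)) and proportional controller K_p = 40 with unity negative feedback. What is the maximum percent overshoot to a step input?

32.3%

The closed-loop denominator s² + 11s + 264 gives ω_n = √264 = 16.25 and ζ = 11/(2ω_n) = 0.3385.
%OS = 100·exp(−πζ/√(1−ζ²)) = 100·exp(−π·0.3385/√0.8854) = 32.3%.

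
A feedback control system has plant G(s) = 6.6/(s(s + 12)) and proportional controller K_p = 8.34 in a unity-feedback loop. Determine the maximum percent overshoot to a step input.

1.33%

The closed-loop denominator s² + 12s + 55.04 gives ω_n = √55.04 = 7.419 and ζ = 12/(2ω_n) = 0.8087.
%OS = 100·exp(−πζ/√(1−ζ²)) = 100·exp(−π·0.8087/√0.346) = 1.33%.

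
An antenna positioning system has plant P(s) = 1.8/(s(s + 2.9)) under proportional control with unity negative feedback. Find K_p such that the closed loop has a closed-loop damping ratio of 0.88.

K_p = 1.51

Closed-loop characteristic equation: s² + 2.9s + K_p·1.8 = 0.
So ω_n = √(1.8K_p) and 2ζω_n = 2.9, giving ζ = 2.9/(2√(1.8K_p)).
Setting ζ = 0.88: √(1.8K_p) = 2.9/(2·0.88) = 1.648, so K_p = 2.715/1.8 = 1.51.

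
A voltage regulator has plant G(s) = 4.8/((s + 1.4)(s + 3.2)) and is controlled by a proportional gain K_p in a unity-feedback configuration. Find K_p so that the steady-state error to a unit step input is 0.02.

K_p = 45.7

For a type-0 loop with proportional control, e_ss = 1/(1 + K_p·G(0)).
G(0) = 1.071. Require 1/(1 + K_p·1.071) = 0.02, so 1 + 1.071·K_p = 50.
K_p = (50 − 1)/1.071 = 45.7.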